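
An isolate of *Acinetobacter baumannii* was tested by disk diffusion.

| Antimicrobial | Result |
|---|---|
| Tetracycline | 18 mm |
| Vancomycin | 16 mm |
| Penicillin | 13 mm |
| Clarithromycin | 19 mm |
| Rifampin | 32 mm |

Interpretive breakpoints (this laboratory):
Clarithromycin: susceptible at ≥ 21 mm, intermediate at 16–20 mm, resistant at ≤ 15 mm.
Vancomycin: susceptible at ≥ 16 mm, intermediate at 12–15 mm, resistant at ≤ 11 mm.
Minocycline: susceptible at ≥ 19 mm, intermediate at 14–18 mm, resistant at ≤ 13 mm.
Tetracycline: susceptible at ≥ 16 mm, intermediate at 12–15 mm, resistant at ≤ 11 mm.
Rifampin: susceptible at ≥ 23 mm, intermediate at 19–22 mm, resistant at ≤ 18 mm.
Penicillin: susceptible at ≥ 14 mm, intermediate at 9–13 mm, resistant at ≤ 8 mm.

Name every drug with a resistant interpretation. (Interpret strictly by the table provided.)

none

Tetracycline (18 mm) ≥ 16 mm → Susceptible
Vancomycin 16 mm: ≥ 16 mm → Susceptible
Penicillin 13 mm: in 9–13 mm → Intermediate
Clarithromycin 19 mm: in 16–20 mm — Intermediate
Rifampin (32 mm) ≥ 23 mm → Susceptible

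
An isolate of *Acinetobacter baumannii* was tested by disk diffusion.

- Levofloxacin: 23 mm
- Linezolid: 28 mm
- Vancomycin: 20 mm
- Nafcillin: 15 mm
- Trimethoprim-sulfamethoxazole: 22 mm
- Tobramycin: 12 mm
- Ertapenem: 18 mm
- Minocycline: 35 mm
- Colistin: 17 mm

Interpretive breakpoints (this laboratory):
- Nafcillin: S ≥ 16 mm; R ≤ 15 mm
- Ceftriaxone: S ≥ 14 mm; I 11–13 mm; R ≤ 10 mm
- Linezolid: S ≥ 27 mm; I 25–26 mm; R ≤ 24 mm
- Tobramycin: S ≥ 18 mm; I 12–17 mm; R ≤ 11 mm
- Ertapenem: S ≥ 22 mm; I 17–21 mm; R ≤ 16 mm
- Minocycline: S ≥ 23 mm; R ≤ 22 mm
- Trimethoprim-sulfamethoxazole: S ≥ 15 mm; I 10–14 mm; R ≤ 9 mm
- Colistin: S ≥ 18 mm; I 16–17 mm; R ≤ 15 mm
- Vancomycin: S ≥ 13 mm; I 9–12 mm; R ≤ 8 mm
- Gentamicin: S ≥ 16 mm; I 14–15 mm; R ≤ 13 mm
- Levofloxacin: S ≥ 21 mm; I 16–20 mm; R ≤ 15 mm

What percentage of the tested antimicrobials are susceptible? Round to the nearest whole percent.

56%

Levofloxacin (23 mm) ≥ 21 mm — susceptible
Linezolid 28 mm: ≥ 27 mm → susceptible
Vancomycin 20 mm: ≥ 13 mm — Susceptible
Nafcillin (15 mm) ≤ 15 mm → Resistant
Trimethoprim-sulfamethoxazole (22 mm) ≥ 15 mm — Susceptible
Tobramycin (12 mm) in 12–17 mm ⇒ Intermediate
Ertapenem (18 mm) in 17–21 mm ⇒ I
Minocycline: 35 mm is ≥ 23 mm ⇒ Susceptible
Colistin (17 mm) in 16–17 mm → intermediate
Susceptible: 5/9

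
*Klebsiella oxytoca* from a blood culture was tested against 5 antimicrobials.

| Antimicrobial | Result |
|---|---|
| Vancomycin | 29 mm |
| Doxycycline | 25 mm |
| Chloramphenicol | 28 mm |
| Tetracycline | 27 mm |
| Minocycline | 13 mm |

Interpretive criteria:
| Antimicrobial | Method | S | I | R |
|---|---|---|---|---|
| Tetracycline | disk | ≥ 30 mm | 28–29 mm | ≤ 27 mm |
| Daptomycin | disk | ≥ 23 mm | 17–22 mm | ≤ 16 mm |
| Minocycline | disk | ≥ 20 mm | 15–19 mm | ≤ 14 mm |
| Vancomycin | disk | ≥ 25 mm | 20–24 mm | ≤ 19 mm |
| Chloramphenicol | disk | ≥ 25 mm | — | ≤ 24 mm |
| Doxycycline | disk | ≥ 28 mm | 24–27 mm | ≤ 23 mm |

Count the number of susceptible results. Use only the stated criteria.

2

Vancomycin (29 mm) ≥ 25 mm — Susceptible
Doxycycline 25 mm: in 24–27 mm ⇒ Intermediate
Chloramphenicol 28 mm: ≥ 25 mm ⇒ S
Tetracycline 27 mm: ≤ 27 mm — resistant
Minocycline: 13 mm is ≤ 14 mm ⇒ Resistant
Susceptible: 2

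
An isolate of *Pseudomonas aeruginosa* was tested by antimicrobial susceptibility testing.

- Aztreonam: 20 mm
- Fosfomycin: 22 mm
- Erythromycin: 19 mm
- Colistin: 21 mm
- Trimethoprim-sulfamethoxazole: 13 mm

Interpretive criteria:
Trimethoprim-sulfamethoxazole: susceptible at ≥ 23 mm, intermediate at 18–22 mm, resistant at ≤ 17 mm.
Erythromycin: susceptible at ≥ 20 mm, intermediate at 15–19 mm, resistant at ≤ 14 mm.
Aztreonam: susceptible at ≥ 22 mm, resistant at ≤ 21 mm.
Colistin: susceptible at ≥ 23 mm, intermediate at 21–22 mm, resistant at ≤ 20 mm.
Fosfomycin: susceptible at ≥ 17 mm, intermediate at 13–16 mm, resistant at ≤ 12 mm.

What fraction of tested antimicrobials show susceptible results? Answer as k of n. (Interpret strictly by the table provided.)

1 of 5

Aztreonam: 20 mm is ≤ 21 mm ⇒ resistant
Fosfomycin 22 mm: ≥ 17 mm — S
Erythromycin: 19 mm is in 15–19 mm ⇒ intermediate
Colistin (21 mm) in 21–22 mm — I
Trimethoprim-sulfamethoxazole: 13 mm is ≤ 17 mm — resistant
Susceptible: 1/5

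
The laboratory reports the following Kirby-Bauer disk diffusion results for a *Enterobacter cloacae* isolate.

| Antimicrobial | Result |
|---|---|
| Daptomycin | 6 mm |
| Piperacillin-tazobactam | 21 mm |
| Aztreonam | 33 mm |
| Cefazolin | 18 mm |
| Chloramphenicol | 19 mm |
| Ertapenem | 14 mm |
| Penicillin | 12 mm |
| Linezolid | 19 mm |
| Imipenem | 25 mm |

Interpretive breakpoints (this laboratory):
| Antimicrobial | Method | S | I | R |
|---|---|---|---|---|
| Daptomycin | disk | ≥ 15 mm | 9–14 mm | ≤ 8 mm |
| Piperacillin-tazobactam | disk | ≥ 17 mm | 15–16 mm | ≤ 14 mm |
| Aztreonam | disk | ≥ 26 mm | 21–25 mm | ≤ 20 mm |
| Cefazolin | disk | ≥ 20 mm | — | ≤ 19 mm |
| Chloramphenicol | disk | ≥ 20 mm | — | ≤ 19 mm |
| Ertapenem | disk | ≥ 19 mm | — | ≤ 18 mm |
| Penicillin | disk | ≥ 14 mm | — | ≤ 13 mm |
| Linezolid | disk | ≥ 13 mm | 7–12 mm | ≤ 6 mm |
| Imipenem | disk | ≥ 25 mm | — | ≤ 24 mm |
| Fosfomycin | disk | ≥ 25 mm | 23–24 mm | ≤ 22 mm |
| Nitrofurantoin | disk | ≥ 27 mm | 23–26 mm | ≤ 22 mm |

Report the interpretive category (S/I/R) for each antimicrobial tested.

R, S, S, R, R, R, R, S, S

Daptomycin (6 mm) ≤ 8 mm ⇒ resistant
Piperacillin-tazobactam: 21 mm is ≥ 17 mm — susceptible
Aztreonam (33 mm) ≥ 26 mm — susceptible
Cefazolin 18 mm: ≤ 19 mm — R
Chloramphenicol: 19 mm is ≤ 19 mm — Resistant
Ertapenem 14 mm: ≤ 18 mm ⇒ resistant
Penicillin (12 mm) ≤ 13 mm ⇒ resistant
Linezolid (19 mm) ≥ 13 mm — Susceptible
Imipenem: 25 mm is ≥ 25 mm ⇒ S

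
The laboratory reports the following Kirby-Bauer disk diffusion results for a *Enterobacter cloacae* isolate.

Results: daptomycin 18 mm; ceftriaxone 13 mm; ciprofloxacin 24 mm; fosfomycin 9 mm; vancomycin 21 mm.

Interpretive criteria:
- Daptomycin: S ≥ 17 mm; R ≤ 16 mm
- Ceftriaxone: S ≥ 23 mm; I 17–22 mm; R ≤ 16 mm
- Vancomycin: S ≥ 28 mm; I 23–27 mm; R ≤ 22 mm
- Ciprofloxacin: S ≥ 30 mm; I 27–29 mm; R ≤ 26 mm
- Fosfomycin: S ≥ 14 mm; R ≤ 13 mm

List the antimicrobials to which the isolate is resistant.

Daptomycin (18 mm) ≥ 17 mm — S
Ceftriaxone 13 mm: ≤ 16 mm → R
Ciprofloxacin: 24 mm is ≤ 26 mm — Resistant
Fosfomycin 9 mm: ≤ 13 mm ⇒ R
Vancomycin (21 mm) ≤ 22 mm → resistant

ceftriaxone, ciprofloxacin, fosfomycin, vancomycin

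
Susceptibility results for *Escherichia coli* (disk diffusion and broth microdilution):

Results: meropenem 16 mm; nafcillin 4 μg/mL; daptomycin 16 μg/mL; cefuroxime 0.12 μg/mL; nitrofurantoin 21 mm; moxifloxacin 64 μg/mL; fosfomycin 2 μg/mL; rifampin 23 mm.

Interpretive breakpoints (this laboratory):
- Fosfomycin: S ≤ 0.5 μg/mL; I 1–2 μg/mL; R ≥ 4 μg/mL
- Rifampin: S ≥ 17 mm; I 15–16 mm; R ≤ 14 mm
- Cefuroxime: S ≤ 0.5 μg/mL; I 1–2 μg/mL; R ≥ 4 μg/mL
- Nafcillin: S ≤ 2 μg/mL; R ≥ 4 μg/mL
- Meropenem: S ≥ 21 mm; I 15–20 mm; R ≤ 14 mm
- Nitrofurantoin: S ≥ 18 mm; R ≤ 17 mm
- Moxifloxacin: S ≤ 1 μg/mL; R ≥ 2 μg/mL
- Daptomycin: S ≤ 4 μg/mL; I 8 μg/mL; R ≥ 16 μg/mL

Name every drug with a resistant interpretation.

Meropenem 16 mm: in 15–20 mm ⇒ intermediate
Nafcillin 4 μg/mL: ≥ 4 μg/mL — Resistant
Daptomycin 16 μg/mL: ≥ 16 μg/mL → R
Cefuroxime 0.12 μg/mL: ≤ 0.5 μg/mL → susceptible
Nitrofurantoin (21 mm) ≥ 18 mm — susceptible
Moxifloxacin 64 μg/mL: ≥ 2 μg/mL — Resistant
Fosfomycin (2 μg/mL) in 1–2 μg/mL — I
Rifampin 23 mm: ≥ 17 mm — Susceptible

nafcillin, daptomycin, moxifloxacin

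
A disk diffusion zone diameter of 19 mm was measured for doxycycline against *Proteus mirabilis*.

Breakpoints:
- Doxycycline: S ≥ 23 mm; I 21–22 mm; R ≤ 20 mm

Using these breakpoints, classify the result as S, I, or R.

Doxycycline 19 mm: ≤ 20 mm → Resistant

Resistant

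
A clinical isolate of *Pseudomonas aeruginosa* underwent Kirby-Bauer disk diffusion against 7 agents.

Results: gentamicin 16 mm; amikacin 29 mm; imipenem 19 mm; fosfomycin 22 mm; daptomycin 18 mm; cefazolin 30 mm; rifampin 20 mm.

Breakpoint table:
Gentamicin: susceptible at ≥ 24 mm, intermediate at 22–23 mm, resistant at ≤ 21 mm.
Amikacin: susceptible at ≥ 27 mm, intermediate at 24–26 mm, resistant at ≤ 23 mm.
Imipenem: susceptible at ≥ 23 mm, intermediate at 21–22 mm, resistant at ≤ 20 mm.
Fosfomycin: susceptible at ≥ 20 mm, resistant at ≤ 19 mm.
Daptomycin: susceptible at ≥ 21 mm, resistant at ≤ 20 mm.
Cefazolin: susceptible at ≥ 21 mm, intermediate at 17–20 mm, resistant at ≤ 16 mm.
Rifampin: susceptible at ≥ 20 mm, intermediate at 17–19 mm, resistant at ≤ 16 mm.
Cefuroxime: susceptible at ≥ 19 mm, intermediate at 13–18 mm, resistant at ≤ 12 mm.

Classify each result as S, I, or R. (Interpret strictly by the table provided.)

R, S, R, S, R, S, S

Gentamicin (16 mm) ≤ 21 mm ⇒ resistant
Amikacin: 29 mm is ≥ 27 mm ⇒ susceptible
Imipenem 19 mm: ≤ 20 mm ⇒ R
Fosfomycin: 22 mm is ≥ 20 mm — S
Daptomycin: 18 mm is ≤ 20 mm ⇒ R
Cefazolin 30 mm: ≥ 21 mm — S
Rifampin (20 mm) ≥ 20 mm ⇒ S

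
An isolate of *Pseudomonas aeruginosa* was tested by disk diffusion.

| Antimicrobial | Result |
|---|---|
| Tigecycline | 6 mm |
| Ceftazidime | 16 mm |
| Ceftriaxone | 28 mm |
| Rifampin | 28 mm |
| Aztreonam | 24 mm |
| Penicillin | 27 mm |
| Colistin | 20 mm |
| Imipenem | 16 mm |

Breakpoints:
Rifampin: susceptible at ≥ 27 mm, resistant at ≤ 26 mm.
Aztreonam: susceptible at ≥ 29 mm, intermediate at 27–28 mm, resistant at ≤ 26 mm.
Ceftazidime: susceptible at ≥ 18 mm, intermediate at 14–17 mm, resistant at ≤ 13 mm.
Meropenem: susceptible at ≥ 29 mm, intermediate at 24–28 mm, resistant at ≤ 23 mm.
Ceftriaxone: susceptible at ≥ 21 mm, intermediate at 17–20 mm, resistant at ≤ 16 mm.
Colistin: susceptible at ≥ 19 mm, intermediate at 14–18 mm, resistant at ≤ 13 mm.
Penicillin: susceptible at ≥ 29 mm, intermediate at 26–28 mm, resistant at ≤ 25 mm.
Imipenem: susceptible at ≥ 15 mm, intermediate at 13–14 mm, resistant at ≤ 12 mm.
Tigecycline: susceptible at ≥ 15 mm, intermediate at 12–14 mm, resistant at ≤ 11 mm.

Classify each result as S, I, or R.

R, I, S, S, R, I, S, S

Tigecycline 6 mm: ≤ 11 mm — R
Ceftazidime 16 mm: in 14–17 mm → Intermediate
Ceftriaxone (28 mm) ≥ 21 mm → Susceptible
Rifampin: 28 mm is ≥ 27 mm ⇒ Susceptible
Aztreonam (24 mm) ≤ 26 mm ⇒ Resistant
Penicillin 27 mm: in 26–28 mm ⇒ Intermediate
Colistin: 20 mm is ≥ 19 mm — S
Imipenem: 16 mm is ≥ 15 mm — susceptible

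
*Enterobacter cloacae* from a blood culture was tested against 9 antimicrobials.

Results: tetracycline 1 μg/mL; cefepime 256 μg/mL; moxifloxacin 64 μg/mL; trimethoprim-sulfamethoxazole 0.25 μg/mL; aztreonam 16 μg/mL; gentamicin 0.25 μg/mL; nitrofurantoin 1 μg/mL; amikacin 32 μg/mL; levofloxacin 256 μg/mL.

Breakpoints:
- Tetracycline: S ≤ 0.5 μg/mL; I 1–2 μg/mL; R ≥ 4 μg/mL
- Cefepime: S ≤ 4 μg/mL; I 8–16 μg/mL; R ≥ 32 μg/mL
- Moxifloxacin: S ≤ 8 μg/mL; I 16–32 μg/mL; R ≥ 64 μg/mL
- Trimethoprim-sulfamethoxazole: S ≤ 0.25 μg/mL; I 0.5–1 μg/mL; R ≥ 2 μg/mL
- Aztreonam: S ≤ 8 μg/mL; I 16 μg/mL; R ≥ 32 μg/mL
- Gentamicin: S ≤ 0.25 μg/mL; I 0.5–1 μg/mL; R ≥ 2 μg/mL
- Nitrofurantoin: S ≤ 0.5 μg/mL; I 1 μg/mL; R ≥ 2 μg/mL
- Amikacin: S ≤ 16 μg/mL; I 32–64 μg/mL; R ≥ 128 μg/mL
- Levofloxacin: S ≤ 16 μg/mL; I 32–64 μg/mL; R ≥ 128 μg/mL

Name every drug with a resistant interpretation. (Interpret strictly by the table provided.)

cefepime, moxifloxacin, levofloxacin

Tetracycline 1 μg/mL: in 1–2 μg/mL → I
Cefepime (256 μg/mL) ≥ 32 μg/mL ⇒ Resistant
Moxifloxacin 64 μg/mL: ≥ 64 μg/mL → R
Trimethoprim-sulfamethoxazole 0.25 μg/mL: ≤ 0.25 μg/mL ⇒ susceptible
Aztreonam 16 μg/mL: = 16 μg/mL ⇒ Intermediate
Gentamicin 0.25 μg/mL: ≤ 0.25 μg/mL — Susceptible
Nitrofurantoin 1 μg/mL: = 1 μg/mL ⇒ Intermediate
Amikacin 32 μg/mL: in 32–64 μg/mL ⇒ intermediate
Levofloxacin: 256 μg/mL is ≥ 128 μg/mL — R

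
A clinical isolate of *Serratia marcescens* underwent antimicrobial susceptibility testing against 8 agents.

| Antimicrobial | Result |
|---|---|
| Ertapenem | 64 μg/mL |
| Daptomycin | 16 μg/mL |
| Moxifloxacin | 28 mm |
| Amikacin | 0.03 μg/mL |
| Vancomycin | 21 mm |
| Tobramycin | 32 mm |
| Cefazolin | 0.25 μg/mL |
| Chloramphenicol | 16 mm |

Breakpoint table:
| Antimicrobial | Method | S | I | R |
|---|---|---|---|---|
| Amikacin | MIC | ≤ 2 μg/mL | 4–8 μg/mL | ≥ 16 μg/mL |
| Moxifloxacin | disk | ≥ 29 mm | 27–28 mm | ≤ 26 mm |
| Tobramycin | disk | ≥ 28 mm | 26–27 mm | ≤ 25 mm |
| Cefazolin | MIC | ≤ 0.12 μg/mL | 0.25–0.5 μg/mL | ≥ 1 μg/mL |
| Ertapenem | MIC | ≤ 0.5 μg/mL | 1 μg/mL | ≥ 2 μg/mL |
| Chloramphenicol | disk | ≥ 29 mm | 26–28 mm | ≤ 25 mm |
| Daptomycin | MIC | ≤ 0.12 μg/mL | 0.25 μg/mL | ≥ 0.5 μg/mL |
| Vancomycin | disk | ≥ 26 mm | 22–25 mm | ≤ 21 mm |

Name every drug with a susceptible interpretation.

amikacin, tobramycin

Ertapenem 64 μg/mL: ≥ 2 μg/mL ⇒ Resistant
Daptomycin: 16 μg/mL is ≥ 0.5 μg/mL — resistant
Moxifloxacin 28 mm: in 27–28 mm ⇒ intermediate
Amikacin (0.03 μg/mL) ≤ 2 μg/mL → Susceptible
Vancomycin 21 mm: ≤ 21 mm ⇒ Resistant
Tobramycin 32 mm: ≥ 28 mm → Susceptible
Cefazolin (0.25 μg/mL) in 0.25–0.5 μg/mL — I
Chloramphenicol: 16 mm is ≤ 25 mm — Resistant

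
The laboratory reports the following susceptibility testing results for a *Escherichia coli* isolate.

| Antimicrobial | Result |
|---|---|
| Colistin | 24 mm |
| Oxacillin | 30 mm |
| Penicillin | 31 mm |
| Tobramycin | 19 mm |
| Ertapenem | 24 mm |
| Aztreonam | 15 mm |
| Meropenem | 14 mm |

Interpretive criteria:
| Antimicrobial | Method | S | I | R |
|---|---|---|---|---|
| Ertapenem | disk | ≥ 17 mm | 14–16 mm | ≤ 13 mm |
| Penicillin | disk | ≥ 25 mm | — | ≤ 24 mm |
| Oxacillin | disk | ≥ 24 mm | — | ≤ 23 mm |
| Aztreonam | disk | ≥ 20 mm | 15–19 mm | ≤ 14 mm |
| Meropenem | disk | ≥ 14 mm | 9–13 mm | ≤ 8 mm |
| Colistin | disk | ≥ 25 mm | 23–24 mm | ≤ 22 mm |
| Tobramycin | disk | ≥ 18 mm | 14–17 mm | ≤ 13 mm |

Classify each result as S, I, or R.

Colistin: 24 mm is in 23–24 mm → Intermediate
Oxacillin (30 mm) ≥ 24 mm — S
Penicillin (31 mm) ≥ 25 mm — Susceptible
Tobramycin: 19 mm is ≥ 18 mm → S
Ertapenem 24 mm: ≥ 17 mm ⇒ susceptible
Aztreonam 15 mm: in 15–19 mm ⇒ Intermediate
Meropenem (14 mm) ≥ 14 mm ⇒ susceptible

I, S, S, S, S, I, S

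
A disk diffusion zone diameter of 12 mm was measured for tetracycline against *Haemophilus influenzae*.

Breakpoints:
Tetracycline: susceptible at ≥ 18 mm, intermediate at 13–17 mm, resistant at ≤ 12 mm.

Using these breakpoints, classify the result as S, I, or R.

Tetracycline: 12 mm is ≤ 12 mm — R

R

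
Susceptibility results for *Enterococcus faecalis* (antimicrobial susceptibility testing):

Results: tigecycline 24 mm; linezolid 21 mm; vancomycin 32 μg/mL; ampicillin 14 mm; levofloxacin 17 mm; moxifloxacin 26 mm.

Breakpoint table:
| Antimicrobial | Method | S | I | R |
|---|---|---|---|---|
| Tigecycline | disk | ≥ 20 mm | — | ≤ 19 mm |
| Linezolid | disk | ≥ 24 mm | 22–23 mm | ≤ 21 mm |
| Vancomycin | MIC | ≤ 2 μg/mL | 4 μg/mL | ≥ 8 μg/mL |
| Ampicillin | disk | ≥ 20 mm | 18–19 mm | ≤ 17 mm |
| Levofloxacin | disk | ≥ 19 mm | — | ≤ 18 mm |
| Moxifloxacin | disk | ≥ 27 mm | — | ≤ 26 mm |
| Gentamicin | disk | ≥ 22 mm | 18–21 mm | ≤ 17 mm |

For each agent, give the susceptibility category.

S, R, R, R, R, R

Tigecycline: 24 mm is ≥ 20 mm — susceptible
Linezolid: 21 mm is ≤ 21 mm — Resistant
Vancomycin 32 μg/mL: ≥ 8 μg/mL → resistant
Ampicillin: 14 mm is ≤ 17 mm → R
Levofloxacin 17 mm: ≤ 18 mm — Resistant
Moxifloxacin: 26 mm is ≤ 26 mm — resistant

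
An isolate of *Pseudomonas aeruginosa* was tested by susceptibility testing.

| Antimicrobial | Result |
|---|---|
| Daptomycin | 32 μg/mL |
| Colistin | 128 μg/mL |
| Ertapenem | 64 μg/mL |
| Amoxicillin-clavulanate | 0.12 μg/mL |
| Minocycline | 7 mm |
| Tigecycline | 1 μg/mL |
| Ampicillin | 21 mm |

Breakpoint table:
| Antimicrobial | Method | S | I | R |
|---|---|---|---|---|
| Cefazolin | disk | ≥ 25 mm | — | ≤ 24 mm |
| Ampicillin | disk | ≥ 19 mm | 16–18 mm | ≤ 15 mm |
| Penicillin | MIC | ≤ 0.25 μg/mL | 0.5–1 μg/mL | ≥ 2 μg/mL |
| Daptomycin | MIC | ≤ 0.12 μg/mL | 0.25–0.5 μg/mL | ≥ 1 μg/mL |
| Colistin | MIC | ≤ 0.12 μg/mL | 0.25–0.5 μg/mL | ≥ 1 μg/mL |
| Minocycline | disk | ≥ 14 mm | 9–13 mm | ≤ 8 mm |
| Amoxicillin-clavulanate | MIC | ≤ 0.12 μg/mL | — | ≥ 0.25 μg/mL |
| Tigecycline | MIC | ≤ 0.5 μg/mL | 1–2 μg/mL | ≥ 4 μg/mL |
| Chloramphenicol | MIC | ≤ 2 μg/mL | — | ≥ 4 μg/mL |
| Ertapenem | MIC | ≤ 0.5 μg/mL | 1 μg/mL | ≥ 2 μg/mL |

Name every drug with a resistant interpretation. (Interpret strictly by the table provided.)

Daptomycin: 32 μg/mL is ≥ 1 μg/mL ⇒ Resistant
Colistin: 128 μg/mL is ≥ 1 μg/mL → resistant
Ertapenem (64 μg/mL) ≥ 2 μg/mL — resistant
Amoxicillin-clavulanate: 0.12 μg/mL is ≤ 0.12 μg/mL — S
Minocycline: 7 mm is ≤ 8 mm — Resistant
Tigecycline (1 μg/mL) in 1–2 μg/mL → I
Ampicillin (21 mm) ≥ 19 mm — Susceptible

daptomycin, colistin, ertapenem, minocycline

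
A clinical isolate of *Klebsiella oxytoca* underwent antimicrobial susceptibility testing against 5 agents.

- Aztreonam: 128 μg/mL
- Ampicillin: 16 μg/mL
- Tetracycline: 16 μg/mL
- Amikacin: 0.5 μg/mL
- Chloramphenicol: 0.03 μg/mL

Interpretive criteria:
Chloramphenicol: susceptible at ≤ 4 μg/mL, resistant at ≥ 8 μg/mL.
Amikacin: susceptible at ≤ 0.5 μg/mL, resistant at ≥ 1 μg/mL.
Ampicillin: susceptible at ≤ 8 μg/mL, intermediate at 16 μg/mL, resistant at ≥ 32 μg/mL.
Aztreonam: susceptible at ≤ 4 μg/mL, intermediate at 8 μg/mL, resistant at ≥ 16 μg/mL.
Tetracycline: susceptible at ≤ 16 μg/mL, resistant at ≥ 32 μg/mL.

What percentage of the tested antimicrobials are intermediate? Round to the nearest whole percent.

20%

Aztreonam (128 μg/mL) ≥ 16 μg/mL ⇒ R
Ampicillin 16 μg/mL: = 16 μg/mL — intermediate
Tetracycline (16 μg/mL) ≤ 16 μg/mL → S
Amikacin: 0.5 μg/mL is ≤ 0.5 μg/mL → S
Chloramphenicol (0.03 μg/mL) ≤ 4 μg/mL → S
Intermediate: 1/5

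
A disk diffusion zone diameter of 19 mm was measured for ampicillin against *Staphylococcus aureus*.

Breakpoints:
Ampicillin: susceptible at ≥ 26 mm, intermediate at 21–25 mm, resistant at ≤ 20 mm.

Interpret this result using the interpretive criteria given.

Ampicillin (19 mm) ≤ 20 mm → resistant

R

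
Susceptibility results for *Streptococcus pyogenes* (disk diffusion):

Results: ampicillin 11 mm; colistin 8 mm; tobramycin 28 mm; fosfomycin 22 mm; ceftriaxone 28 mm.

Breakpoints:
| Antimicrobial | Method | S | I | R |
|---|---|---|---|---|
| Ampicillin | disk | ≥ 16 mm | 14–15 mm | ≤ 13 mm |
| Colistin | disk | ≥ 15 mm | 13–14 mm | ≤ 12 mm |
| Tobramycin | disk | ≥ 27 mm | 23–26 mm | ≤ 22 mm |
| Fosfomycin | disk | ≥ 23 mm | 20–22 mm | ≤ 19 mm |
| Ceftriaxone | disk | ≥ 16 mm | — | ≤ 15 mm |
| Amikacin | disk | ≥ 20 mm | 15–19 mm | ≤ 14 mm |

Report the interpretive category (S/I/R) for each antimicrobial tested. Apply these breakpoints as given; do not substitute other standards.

Ampicillin 11 mm: ≤ 13 mm ⇒ resistant
Colistin 8 mm: ≤ 12 mm ⇒ Resistant
Tobramycin 28 mm: ≥ 27 mm ⇒ susceptible
Fosfomycin (22 mm) in 20–22 mm — intermediate
Ceftriaxone 28 mm: ≥ 16 mm → S

R, R, S, I, S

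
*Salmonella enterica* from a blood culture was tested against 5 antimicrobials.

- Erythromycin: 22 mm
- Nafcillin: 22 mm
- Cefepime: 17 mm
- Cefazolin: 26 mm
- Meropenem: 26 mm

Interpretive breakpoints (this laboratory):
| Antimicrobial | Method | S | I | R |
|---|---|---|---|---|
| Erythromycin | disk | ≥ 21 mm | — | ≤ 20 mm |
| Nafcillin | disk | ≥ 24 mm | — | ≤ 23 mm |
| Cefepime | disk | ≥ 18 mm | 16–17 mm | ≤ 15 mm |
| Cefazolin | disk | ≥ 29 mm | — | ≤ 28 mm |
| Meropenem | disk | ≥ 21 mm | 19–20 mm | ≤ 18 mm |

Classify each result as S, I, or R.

S, R, I, R, S

Erythromycin (22 mm) ≥ 21 mm — susceptible
Nafcillin: 22 mm is ≤ 23 mm — resistant
Cefepime (17 mm) in 16–17 mm — intermediate
Cefazolin (26 mm) ≤ 28 mm → resistant
Meropenem 26 mm: ≥ 21 mm → S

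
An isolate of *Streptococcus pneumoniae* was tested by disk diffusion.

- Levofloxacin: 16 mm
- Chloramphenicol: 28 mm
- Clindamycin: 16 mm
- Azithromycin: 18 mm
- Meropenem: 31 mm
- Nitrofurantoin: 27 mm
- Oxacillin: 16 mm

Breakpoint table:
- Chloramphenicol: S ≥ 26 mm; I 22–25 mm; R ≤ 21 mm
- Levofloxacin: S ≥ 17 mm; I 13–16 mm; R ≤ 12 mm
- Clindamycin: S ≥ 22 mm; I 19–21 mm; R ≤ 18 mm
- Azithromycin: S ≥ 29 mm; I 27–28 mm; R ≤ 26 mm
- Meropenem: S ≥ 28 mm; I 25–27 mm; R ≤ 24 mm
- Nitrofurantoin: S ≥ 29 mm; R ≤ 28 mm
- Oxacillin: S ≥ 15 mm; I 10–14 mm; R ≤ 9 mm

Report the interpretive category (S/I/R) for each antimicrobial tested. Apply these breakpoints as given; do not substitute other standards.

I, S, R, R, S, R, S

Levofloxacin (16 mm) in 13–16 mm → Intermediate
Chloramphenicol: 28 mm is ≥ 26 mm — Susceptible
Clindamycin 16 mm: ≤ 18 mm → R
Azithromycin (18 mm) ≤ 26 mm — resistant
Meropenem 31 mm: ≥ 28 mm — S
Nitrofurantoin 27 mm: ≤ 28 mm — Resistant
Oxacillin 16 mm: ≥ 15 mm ⇒ Susceptible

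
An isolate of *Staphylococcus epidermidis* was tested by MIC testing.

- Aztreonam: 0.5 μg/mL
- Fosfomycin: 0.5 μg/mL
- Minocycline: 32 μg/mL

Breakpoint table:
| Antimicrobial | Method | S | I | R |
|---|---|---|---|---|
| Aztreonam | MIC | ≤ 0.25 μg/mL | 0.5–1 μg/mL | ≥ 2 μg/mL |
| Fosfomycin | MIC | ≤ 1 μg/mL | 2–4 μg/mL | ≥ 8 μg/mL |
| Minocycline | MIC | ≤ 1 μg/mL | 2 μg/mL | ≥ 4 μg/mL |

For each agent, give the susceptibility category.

I, S, R

Aztreonam 0.5 μg/mL: in 0.5–1 μg/mL → Intermediate
Fosfomycin: 0.5 μg/mL is ≤ 1 μg/mL ⇒ Susceptible
Minocycline: 32 μg/mL is ≥ 4 μg/mL — R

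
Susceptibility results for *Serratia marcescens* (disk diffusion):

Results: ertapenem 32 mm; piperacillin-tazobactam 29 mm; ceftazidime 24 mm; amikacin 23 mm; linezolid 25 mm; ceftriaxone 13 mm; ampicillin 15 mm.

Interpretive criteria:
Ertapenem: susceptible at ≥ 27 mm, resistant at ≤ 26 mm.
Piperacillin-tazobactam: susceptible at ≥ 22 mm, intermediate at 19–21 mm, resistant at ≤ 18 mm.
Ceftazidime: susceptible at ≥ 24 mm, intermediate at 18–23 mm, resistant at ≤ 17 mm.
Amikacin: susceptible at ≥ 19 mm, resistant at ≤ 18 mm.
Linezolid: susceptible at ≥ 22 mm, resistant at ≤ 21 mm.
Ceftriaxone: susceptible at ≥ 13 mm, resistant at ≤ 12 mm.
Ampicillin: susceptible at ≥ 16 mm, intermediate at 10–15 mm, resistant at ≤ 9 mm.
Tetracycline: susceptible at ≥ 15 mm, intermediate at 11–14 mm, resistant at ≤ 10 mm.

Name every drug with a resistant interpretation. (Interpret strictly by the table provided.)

none

Ertapenem: 32 mm is ≥ 27 mm — susceptible
Piperacillin-tazobactam 29 mm: ≥ 22 mm ⇒ susceptible
Ceftazidime: 24 mm is ≥ 24 mm → Susceptible
Amikacin (23 mm) ≥ 19 mm → Susceptible
Linezolid: 25 mm is ≥ 22 mm — S
Ceftriaxone 13 mm: ≥ 13 mm ⇒ susceptible
Ampicillin (15 mm) in 10–15 mm ⇒ Intermediate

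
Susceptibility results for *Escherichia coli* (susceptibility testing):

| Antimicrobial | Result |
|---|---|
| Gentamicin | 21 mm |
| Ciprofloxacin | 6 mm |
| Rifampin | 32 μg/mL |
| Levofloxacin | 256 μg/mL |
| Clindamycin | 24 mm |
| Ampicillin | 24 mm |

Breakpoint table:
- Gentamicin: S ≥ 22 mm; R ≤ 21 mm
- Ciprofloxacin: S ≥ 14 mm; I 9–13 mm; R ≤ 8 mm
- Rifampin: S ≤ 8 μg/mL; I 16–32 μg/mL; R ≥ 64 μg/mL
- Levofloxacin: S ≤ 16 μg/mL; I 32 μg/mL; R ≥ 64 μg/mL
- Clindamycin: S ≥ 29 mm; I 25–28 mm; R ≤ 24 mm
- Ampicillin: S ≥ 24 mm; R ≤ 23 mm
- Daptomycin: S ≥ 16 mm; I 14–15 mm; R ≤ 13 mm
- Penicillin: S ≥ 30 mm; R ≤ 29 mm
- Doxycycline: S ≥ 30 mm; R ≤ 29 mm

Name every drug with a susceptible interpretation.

ampicillin

Gentamicin: 21 mm is ≤ 21 mm — R
Ciprofloxacin: 6 mm is ≤ 8 mm ⇒ Resistant
Rifampin (32 μg/mL) in 16–32 μg/mL ⇒ intermediate
Levofloxacin 256 μg/mL: ≥ 64 μg/mL — Resistant
Clindamycin (24 mm) ≤ 24 mm ⇒ resistant
Ampicillin 24 mm: ≥ 24 mm — S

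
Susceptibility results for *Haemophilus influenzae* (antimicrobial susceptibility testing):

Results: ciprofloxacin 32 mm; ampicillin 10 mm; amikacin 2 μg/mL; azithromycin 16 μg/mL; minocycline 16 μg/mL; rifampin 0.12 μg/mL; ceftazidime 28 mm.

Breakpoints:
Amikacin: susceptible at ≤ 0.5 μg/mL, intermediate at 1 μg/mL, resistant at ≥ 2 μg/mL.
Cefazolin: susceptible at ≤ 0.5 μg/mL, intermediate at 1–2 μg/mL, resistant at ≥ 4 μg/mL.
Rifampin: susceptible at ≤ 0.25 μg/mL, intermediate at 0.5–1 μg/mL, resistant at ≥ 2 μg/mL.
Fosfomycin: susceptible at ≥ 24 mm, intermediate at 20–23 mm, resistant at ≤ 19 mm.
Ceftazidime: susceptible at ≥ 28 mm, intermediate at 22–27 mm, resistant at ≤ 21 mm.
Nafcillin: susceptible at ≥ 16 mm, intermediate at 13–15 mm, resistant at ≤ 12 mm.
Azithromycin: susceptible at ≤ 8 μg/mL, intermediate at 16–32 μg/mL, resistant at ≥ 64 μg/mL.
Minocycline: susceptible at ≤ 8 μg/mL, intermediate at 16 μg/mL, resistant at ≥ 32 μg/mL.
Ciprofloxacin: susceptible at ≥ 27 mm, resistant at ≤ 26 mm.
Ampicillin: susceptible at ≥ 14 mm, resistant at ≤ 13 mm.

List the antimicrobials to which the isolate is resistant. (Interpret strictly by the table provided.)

ampicillin, amikacin

Ciprofloxacin (32 mm) ≥ 27 mm → Susceptible
Ampicillin: 10 mm is ≤ 13 mm ⇒ Resistant
Amikacin 2 μg/mL: ≥ 2 μg/mL — Resistant
Azithromycin: 16 μg/mL is in 16–32 μg/mL ⇒ intermediate
Minocycline: 16 μg/mL is = 16 μg/mL → I
Rifampin 0.12 μg/mL: ≤ 0.25 μg/mL — Susceptible
Ceftazidime: 28 mm is ≥ 28 mm ⇒ Susceptible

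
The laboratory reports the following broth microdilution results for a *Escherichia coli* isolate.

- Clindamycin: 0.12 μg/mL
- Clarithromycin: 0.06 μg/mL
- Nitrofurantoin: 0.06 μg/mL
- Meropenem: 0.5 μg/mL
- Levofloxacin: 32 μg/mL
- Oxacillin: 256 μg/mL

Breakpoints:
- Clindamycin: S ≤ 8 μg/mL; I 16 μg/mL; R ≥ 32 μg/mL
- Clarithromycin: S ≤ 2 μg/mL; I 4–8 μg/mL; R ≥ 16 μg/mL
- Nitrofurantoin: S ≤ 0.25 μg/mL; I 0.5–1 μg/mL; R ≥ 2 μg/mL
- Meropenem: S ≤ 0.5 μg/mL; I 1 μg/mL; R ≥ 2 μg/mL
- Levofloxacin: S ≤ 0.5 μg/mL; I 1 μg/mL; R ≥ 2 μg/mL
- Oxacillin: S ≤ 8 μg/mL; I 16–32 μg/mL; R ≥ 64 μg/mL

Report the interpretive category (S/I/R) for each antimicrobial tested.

Clindamycin: 0.12 μg/mL is ≤ 8 μg/mL ⇒ Susceptible
Clarithromycin: 0.06 μg/mL is ≤ 2 μg/mL → susceptible
Nitrofurantoin: 0.06 μg/mL is ≤ 0.25 μg/mL → susceptible
Meropenem 0.5 μg/mL: ≤ 0.5 μg/mL ⇒ Susceptible
Levofloxacin: 32 μg/mL is ≥ 2 μg/mL → Resistant
Oxacillin: 256 μg/mL is ≥ 64 μg/mL ⇒ resistant

S, S, S, S, R, R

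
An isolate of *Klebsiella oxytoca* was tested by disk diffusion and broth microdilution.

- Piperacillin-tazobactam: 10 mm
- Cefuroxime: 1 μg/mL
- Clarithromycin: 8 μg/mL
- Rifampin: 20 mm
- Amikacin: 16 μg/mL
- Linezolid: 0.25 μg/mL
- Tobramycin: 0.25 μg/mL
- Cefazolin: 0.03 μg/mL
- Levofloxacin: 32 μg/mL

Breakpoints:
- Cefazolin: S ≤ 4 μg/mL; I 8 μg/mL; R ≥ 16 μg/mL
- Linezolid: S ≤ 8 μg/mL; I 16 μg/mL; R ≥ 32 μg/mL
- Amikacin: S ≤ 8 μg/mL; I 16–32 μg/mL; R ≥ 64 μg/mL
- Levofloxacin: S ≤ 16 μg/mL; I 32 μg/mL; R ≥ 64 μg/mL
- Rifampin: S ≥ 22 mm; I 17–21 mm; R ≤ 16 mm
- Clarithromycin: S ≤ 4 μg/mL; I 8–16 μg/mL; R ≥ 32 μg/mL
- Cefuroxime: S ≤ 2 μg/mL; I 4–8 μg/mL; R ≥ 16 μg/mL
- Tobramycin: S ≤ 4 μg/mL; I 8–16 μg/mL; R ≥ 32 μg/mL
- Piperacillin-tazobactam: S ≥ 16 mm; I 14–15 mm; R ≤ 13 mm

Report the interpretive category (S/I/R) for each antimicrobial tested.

R, S, I, I, I, S, S, S, I

Piperacillin-tazobactam 10 mm: ≤ 13 mm → R
Cefuroxime 1 μg/mL: ≤ 2 μg/mL — S
Clarithromycin 8 μg/mL: in 8–16 μg/mL → I
Rifampin (20 mm) in 17–21 mm ⇒ Intermediate
Amikacin 16 μg/mL: in 16–32 μg/mL → intermediate
Linezolid (0.25 μg/mL) ≤ 8 μg/mL — Susceptible
Tobramycin 0.25 μg/mL: ≤ 4 μg/mL ⇒ S
Cefazolin 0.03 μg/mL: ≤ 4 μg/mL ⇒ susceptible
Levofloxacin (32 μg/mL) = 32 μg/mL → intermediate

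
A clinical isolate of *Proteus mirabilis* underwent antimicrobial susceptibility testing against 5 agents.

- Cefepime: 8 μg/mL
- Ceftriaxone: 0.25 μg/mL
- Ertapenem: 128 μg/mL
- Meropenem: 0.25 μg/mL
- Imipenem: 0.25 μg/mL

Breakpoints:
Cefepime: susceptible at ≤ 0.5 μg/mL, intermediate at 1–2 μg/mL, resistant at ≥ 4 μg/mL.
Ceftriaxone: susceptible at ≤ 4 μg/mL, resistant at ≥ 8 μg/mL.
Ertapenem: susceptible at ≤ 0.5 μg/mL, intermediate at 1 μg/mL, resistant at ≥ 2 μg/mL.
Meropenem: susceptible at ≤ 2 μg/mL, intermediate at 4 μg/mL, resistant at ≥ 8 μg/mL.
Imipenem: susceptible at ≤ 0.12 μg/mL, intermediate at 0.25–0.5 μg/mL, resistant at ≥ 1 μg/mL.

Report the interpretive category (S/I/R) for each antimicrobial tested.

Cefepime (8 μg/mL) ≥ 4 μg/mL ⇒ Resistant
Ceftriaxone: 0.25 μg/mL is ≤ 4 μg/mL → susceptible
Ertapenem: 128 μg/mL is ≥ 2 μg/mL → R
Meropenem: 0.25 μg/mL is ≤ 2 μg/mL ⇒ S
Imipenem 0.25 μg/mL: in 0.25–0.5 μg/mL → I

R, S, R, S, I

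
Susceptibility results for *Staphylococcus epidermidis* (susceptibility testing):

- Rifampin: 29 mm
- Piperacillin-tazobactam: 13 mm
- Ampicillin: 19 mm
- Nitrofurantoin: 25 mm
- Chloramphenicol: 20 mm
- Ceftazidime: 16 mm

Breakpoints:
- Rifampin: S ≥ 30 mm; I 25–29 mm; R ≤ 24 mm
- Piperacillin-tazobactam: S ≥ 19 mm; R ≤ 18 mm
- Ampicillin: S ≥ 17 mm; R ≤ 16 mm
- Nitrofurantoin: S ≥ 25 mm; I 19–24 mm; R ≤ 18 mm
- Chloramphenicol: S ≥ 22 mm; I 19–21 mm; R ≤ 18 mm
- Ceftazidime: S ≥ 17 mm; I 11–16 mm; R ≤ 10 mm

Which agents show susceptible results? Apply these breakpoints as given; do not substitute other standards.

ampicillin, nitrofurantoin

Rifampin: 29 mm is in 25–29 mm ⇒ I
Piperacillin-tazobactam (13 mm) ≤ 18 mm ⇒ R
Ampicillin (19 mm) ≥ 17 mm → Susceptible
Nitrofurantoin (25 mm) ≥ 25 mm ⇒ susceptible
Chloramphenicol 20 mm: in 19–21 mm → intermediate
Ceftazidime 16 mm: in 11–16 mm → intermediate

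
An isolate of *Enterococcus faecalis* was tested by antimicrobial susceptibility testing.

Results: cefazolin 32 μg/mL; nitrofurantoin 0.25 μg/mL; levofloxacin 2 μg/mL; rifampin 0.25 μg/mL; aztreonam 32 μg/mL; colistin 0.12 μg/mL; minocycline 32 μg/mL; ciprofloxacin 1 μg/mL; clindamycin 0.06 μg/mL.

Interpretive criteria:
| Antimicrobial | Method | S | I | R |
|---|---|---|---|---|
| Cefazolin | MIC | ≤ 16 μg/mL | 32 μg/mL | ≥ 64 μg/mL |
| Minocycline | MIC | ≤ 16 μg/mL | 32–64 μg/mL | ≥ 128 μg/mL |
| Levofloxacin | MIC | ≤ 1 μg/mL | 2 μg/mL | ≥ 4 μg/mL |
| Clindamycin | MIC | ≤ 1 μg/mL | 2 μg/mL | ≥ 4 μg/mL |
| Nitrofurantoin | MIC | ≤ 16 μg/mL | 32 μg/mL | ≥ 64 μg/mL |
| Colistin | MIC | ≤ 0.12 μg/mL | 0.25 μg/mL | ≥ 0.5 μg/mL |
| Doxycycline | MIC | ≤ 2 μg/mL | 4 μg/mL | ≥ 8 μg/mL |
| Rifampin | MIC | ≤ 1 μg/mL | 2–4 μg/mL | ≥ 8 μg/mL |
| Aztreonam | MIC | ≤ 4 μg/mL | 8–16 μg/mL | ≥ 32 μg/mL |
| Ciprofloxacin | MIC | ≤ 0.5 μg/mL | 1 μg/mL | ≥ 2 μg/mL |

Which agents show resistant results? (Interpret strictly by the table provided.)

aztreonam

Cefazolin (32 μg/mL) = 32 μg/mL → intermediate
Nitrofurantoin: 0.25 μg/mL is ≤ 16 μg/mL — S
Levofloxacin 2 μg/mL: = 2 μg/mL → intermediate
Rifampin (0.25 μg/mL) ≤ 1 μg/mL → Susceptible
Aztreonam (32 μg/mL) ≥ 32 μg/mL — resistant
Colistin 0.12 μg/mL: ≤ 0.12 μg/mL — S
Minocycline: 32 μg/mL is in 32–64 μg/mL → intermediate
Ciprofloxacin (1 μg/mL) = 1 μg/mL ⇒ intermediate
Clindamycin (0.06 μg/mL) ≤ 1 μg/mL — S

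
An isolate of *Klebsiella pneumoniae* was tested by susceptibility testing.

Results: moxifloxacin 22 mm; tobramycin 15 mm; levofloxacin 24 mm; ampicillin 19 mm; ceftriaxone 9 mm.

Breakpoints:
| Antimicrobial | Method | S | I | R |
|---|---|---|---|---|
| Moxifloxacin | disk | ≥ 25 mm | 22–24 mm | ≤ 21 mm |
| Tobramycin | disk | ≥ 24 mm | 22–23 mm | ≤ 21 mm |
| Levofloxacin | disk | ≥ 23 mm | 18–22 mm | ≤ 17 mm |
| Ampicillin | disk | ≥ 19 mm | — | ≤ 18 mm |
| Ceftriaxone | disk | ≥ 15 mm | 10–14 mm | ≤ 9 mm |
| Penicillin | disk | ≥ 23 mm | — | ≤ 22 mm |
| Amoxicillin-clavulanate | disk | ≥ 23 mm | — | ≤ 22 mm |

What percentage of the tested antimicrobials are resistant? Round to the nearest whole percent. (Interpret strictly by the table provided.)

40%

Moxifloxacin (22 mm) in 22–24 mm → Intermediate
Tobramycin 15 mm: ≤ 21 mm — Resistant
Levofloxacin: 24 mm is ≥ 23 mm → susceptible
Ampicillin (19 mm) ≥ 19 mm — susceptible
Ceftriaxone (9 mm) ≤ 9 mm → resistant
Resistant: 2/5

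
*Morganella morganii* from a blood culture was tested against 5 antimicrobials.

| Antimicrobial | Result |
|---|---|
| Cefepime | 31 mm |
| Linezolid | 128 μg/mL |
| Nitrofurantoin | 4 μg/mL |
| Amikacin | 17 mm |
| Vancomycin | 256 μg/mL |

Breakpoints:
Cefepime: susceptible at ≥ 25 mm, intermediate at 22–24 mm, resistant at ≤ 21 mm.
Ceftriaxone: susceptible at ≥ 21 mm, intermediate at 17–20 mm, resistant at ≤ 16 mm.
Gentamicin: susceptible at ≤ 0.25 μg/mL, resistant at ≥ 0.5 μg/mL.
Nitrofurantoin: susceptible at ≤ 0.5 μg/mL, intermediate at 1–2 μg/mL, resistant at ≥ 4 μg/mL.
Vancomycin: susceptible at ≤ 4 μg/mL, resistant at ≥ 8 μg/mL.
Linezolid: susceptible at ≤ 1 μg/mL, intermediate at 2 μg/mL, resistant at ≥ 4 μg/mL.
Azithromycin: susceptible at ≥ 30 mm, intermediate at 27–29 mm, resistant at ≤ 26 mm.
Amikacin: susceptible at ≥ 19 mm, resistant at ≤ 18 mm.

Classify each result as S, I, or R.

Cefepime 31 mm: ≥ 25 mm → S
Linezolid 128 μg/mL: ≥ 4 μg/mL ⇒ Resistant
Nitrofurantoin: 4 μg/mL is ≥ 4 μg/mL — R
Amikacin (17 mm) ≤ 18 mm ⇒ Resistant
Vancomycin (256 μg/mL) ≥ 8 μg/mL — resistant

S, R, R, R, R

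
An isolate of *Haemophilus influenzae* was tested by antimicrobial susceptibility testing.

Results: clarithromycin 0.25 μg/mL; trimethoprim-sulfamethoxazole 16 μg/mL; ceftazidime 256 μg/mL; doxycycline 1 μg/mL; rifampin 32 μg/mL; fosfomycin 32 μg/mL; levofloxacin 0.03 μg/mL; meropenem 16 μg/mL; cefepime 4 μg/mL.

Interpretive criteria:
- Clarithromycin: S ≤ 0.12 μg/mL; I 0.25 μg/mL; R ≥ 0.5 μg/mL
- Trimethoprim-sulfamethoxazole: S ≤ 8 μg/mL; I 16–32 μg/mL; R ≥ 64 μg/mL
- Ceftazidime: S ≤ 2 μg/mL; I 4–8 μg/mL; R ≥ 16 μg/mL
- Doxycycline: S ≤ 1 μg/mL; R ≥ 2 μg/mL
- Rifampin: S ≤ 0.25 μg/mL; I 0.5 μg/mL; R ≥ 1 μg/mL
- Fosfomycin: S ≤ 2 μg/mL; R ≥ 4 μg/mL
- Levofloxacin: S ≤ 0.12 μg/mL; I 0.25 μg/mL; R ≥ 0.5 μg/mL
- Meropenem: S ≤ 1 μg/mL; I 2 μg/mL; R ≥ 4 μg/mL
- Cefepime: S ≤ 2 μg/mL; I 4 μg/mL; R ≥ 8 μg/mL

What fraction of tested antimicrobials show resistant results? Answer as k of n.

Clarithromycin 0.25 μg/mL: = 0.25 μg/mL → Intermediate
Trimethoprim-sulfamethoxazole 16 μg/mL: in 16–32 μg/mL → intermediate
Ceftazidime (256 μg/mL) ≥ 16 μg/mL — resistant
Doxycycline: 1 μg/mL is ≤ 1 μg/mL ⇒ S
Rifampin 32 μg/mL: ≥ 1 μg/mL → R
Fosfomycin 32 μg/mL: ≥ 4 μg/mL → R
Levofloxacin 0.03 μg/mL: ≤ 0.12 μg/mL ⇒ susceptible
Meropenem 16 μg/mL: ≥ 4 μg/mL ⇒ R
Cefepime (4 μg/mL) = 4 μg/mL — intermediate
Resistant: 4/9

4 of 9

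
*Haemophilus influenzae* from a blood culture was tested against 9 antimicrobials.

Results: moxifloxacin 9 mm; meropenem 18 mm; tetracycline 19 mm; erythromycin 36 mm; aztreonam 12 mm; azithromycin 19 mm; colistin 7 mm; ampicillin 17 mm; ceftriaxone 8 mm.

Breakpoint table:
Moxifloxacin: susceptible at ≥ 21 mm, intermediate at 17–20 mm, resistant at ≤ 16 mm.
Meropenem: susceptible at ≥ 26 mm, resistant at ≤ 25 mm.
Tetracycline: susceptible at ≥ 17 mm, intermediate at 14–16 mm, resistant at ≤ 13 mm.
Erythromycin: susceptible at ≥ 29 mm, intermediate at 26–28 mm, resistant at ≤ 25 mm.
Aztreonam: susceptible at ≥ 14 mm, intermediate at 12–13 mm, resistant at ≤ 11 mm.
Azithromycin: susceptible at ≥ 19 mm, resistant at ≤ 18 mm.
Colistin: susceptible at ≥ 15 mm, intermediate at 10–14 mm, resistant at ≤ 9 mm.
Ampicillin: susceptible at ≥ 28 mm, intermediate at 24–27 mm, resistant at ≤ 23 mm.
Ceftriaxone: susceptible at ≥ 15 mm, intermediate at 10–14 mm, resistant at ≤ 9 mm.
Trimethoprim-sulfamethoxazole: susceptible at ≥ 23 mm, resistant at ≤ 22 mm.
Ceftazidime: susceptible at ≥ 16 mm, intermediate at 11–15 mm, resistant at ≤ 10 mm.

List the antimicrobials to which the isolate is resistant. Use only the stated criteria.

moxifloxacin, meropenem, colistin, ampicillin, ceftriaxone

Moxifloxacin (9 mm) ≤ 16 mm → resistant
Meropenem 18 mm: ≤ 25 mm → Resistant
Tetracycline (19 mm) ≥ 17 mm — susceptible
Erythromycin: 36 mm is ≥ 29 mm ⇒ S
Aztreonam: 12 mm is in 12–13 mm ⇒ I
Azithromycin: 19 mm is ≥ 19 mm ⇒ susceptible
Colistin 7 mm: ≤ 9 mm → R
Ampicillin 17 mm: ≤ 23 mm — resistant
Ceftriaxone: 8 mm is ≤ 9 mm → R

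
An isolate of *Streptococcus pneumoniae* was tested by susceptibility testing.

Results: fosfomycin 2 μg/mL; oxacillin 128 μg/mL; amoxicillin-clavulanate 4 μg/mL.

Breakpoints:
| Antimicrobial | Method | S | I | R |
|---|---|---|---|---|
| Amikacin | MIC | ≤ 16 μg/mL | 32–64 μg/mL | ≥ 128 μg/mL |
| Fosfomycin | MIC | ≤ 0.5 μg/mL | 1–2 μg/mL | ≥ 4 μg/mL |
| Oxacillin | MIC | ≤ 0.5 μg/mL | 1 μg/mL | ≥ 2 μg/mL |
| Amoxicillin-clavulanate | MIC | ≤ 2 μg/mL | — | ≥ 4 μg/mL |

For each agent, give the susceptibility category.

Fosfomycin 2 μg/mL: in 1–2 μg/mL ⇒ intermediate
Oxacillin 128 μg/mL: ≥ 2 μg/mL — resistant
Amoxicillin-clavulanate 4 μg/mL: ≥ 4 μg/mL — R

I, R, R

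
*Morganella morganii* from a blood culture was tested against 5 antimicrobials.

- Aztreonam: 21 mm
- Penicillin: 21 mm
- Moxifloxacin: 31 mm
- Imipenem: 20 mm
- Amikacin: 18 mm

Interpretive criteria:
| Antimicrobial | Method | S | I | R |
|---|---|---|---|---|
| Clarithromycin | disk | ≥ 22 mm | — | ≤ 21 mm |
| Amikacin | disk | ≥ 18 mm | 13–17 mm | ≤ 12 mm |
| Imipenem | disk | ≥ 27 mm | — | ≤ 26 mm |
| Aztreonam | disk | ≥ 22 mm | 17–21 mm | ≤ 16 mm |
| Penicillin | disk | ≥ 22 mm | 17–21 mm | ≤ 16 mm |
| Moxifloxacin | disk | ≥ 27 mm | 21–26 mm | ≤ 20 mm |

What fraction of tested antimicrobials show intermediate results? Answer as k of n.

2 of 5

Aztreonam 21 mm: in 17–21 mm ⇒ intermediate
Penicillin (21 mm) in 17–21 mm — I
Moxifloxacin 31 mm: ≥ 27 mm ⇒ susceptible
Imipenem: 20 mm is ≤ 26 mm — Resistant
Amikacin 18 mm: ≥ 18 mm → S
Intermediate: 2/5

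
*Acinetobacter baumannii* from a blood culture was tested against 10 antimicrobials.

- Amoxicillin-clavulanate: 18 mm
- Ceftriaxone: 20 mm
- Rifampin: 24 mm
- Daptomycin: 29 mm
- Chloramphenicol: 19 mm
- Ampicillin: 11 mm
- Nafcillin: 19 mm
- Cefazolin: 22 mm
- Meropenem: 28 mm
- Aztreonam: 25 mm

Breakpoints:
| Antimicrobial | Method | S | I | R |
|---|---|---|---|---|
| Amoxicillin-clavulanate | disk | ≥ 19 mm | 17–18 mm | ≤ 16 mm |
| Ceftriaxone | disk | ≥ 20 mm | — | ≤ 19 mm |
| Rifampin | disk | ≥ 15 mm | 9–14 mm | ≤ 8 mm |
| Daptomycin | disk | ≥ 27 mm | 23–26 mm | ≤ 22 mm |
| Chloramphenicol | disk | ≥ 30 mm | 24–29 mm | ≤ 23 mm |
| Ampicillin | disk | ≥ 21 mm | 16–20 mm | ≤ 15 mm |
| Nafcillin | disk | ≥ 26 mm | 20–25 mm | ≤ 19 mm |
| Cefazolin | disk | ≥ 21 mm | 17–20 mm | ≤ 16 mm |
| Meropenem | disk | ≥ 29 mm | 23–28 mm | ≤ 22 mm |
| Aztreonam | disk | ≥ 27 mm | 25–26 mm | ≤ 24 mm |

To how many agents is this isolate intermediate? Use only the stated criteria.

Amoxicillin-clavulanate (18 mm) in 17–18 mm — intermediate
Ceftriaxone (20 mm) ≥ 20 mm ⇒ S
Rifampin (24 mm) ≥ 15 mm → susceptible
Daptomycin 29 mm: ≥ 27 mm → Susceptible
Chloramphenicol: 19 mm is ≤ 23 mm → resistant
Ampicillin 11 mm: ≤ 15 mm — resistant
Nafcillin 19 mm: ≤ 19 mm — resistant
Cefazolin (22 mm) ≥ 21 mm → S
Meropenem (28 mm) in 23–28 mm — Intermediate
Aztreonam (25 mm) in 25–26 mm ⇒ intermediate
Intermediate: 3

3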